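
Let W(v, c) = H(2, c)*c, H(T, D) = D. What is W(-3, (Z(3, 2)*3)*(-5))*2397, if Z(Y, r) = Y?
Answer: 4853925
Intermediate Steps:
W(v, c) = c² (W(v, c) = c*c = c²)
W(-3, (Z(3, 2)*3)*(-5))*2397 = ((3*3)*(-5))²*2397 = (9*(-5))²*2397 = (-45)²*2397 = 2025*2397 = 4853925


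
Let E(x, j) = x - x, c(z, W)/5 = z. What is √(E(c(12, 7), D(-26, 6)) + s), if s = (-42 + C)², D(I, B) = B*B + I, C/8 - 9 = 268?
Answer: 2174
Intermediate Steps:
C = 2216 (C = 72 + 8*268 = 72 + 2144 = 2216)
c(z, W) = 5*z
D(I, B) = I + B² (D(I, B) = B² + I = I + B²)
E(x, j) = 0
s = 4726276 (s = (-42 + 2216)² = 2174² = 4726276)
√(E(c(12, 7), D(-26, 6)) + s) = √(0 + 4726276) = √4726276 = 2174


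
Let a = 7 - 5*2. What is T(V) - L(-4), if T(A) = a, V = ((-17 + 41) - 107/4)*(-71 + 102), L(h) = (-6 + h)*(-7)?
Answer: -73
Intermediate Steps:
L(h) = 42 - 7*h
V = -341/4 (V = (24 - 107*1/4)*31 = (24 - 107/4)*31 = -11/4*31 = -341/4 ≈ -85.250)
a = -3 (a = 7 - 10 = -3)
T(A) = -3
T(V) - L(-4) = -3 - (42 - 7*(-4)) = -3 - (42 + 28) = -3 - 1*70 = -3 - 70 = -73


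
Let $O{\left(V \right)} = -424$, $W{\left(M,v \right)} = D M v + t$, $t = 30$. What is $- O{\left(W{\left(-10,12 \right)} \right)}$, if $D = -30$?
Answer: $424$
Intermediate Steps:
$W{\left(M,v \right)} = 30 - 30 M v$ ($W{\left(M,v \right)} = - 30 M v + 30 = 30 - 30 M v$)
$- O{\left(W{\left(-10,12 \right)} \right)} = \left(-1\right) \left(-424\right) = 424$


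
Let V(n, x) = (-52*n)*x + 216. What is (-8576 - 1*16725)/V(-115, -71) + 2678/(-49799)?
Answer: 123517707/21132902836 ≈ 0.0058448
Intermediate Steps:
V(n, x) = 216 - 52*n*x (V(n, x) = -52*n*x + 216 = 216 - 52*n*x)
(-8576 - 1*16725)/V(-115, -71) + 2678/(-49799) = (-8576 - 1*16725)/(216 - 52*(-115)*(-71)) + 2678/(-49799) = (-8576 - 16725)/(216 - 424580) + 2678*(-1/49799) = -25301/(-424364) - 2678/49799 = -25301*(-1/424364) - 2678/49799 = 25301/424364 - 2678/49799 = 123517707/21132902836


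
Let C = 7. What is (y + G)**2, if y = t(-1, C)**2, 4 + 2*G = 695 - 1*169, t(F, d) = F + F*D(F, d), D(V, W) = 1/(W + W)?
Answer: 2640007161/38416 ≈ 68722.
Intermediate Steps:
D(V, W) = 1/(2*W)
t(F, d) = F + F/(2*d) (t(F, d) = F + F*(1/(2*d)) = F + F/(2*d))
G = 261 (G = -2 + (695 - 1*169)/2 = -2 + (695 - 169)/2 = -2 + (1/2)*526 = -2 + 263 = 261)
y = 225/196 (y = (-1 + (1/2)*(-1)/7)**2 = (-1 + (1/2)*(-1)*(1/7))**2 = (-1 - 1/14)**2 = (-15/14)**2 = 225/196 ≈ 1.1480)
(y + G)**2 = (225/196 + 261)**2 = (51381/196)**2 = 2640007161/38416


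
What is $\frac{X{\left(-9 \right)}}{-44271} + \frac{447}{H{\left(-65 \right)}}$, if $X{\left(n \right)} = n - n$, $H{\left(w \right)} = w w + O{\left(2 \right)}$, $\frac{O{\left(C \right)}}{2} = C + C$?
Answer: $\frac{149}{1411} \approx 0.1056$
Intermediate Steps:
$O{\left(C \right)} = 4 C$ ($O{\left(C \right)} = 2 \left(C + C\right) = 2 \cdot 2 C = 4 C$)
$H{\left(w \right)} = 8 + w^{2}$ ($H{\left(w \right)} = w w + 4 \cdot 2 = w^{2} + 8 = 8 + w^{2}$)
$X{\left(n \right)} = 0$
$\frac{X{\left(-9 \right)}}{-44271} + \frac{447}{H{\left(-65 \right)}} = \frac{0}{-44271} + \frac{447}{8 + \left(-65\right)^{2}} = 0 \left(- \frac{1}{44271}\right) + \frac{447}{8 + 4225} = 0 + \frac{447}{4233} = 0 + 447 \cdot \frac{1}{4233} = 0 + \frac{149}{1411} = \frac{149}{1411}$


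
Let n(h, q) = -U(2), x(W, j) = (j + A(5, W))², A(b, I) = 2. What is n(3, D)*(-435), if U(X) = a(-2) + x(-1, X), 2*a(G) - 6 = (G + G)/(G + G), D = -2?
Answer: 16965/2 ≈ 8482.5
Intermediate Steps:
x(W, j) = (2 + j)² (x(W, j) = (j + 2)² = (2 + j)²)
a(G) = 7/2 (a(G) = 3 + ((G + G)/(G + G))/2 = 3 + ((2*G)/((2*G)))/2 = 3 + ((2*G)*(1/(2*G)))/2 = 3 + (½)*1 = 3 + ½ = 7/2)
U(X) = 7/2 + (2 + X)²
n(h, q) = -39/2 (n(h, q) = -(7/2 + (2 + 2)²) = -(7/2 + 4²) = -(7/2 + 16) = -1*39/2 = -39/2)
n(3, D)*(-435) = -39/2*(-435) = 16965/2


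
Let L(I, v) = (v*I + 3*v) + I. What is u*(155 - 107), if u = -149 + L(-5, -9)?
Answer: -6528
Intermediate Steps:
L(I, v) = I + 3*v + I*v (L(I, v) = (I*v + 3*v) + I = (3*v + I*v) + I = I + 3*v + I*v)
u = -136 (u = -149 + (-5 + 3*(-9) - 5*(-9)) = -149 + (-5 - 27 + 45) = -149 + 13 = -136)
u*(155 - 107) = -136*(155 - 107) = -136*48 = -6528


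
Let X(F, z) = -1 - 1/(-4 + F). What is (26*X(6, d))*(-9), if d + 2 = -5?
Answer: 351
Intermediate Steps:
d = -7 (d = -2 - 5 = -7)
(26*X(6, d))*(-9) = (26*((3 - 1*6)/(-4 + 6)))*(-9) = (26*((3 - 6)/2))*(-9) = (26*((1/2)*(-3)))*(-9) = (26*(-3/2))*(-9) = -39*(-9) = 351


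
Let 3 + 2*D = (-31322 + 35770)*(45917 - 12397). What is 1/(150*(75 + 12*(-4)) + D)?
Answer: 2/149105057 ≈ 1.3413e-8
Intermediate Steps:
D = 149096957/2 (D = -3/2 + ((-31322 + 35770)*(45917 - 12397))/2 = -3/2 + (4448*33520)/2 = -3/2 + (½)*149096960 = -3/2 + 74548480 = 149096957/2 ≈ 7.4548e+7)
1/(150*(75 + 12*(-4)) + D) = 1/(150*(75 + 12*(-4)) + 149096957/2) = 1/(150*(75 - 48) + 149096957/2) = 1/(150*27 + 149096957/2) = 1/(4050 + 149096957/2) = 1/(149105057/2) = 2/149105057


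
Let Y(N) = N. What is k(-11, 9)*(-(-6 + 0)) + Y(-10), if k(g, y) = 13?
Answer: 68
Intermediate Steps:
k(-11, 9)*(-(-6 + 0)) + Y(-10) = 13*(-(-6 + 0)) - 10 = 13*(-1*(-6)) - 10 = 13*6 - 10 = 78 - 10 = 68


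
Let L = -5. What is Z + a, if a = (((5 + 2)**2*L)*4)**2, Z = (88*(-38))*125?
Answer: 542400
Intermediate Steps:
Z = -418000 (Z = -3344*125 = -418000)
a = 960400 (a = (((5 + 2)**2*(-5))*4)**2 = ((7**2*(-5))*4)**2 = ((49*(-5))*4)**2 = (-245*4)**2 = (-980)**2 = 960400)
Z + a = -418000 + 960400 = 542400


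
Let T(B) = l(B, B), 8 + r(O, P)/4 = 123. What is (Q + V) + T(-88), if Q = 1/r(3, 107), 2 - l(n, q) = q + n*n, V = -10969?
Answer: -8566579/460 ≈ -18623.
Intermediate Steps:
r(O, P) = 460 (r(O, P) = -32 + 4*123 = -32 + 492 = 460)
l(n, q) = 2 - q - n² (l(n, q) = 2 - (q + n*n) = 2 - (q + n²) = 2 + (-q - n²) = 2 - q - n²)
T(B) = 2 - B - B²
Q = 1/460 ≈ 0.0021739
(Q + V) + T(-88) = (1/460 - 10969) + (2 - 1*(-88) - 1*(-88)²) = -5045739/460 + (2 + 88 - 1*7744) = -5045739/460 + (2 + 88 - 7744) = -5045739/460 - 7654 = -8566579/460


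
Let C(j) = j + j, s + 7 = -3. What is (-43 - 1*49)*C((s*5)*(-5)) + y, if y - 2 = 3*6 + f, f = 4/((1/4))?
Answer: -45964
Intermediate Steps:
s = -10 (s = -7 - 3 = -10)
C(j) = 2*j
f = 16 (f = 4/((1*(¼))) = 4/(¼) = 4*4 = 16)
y = 36 (y = 2 + (3*6 + 16) = 2 + (18 + 16) = 2 + 34 = 36)
(-43 - 1*49)*C((s*5)*(-5)) + y = (-43 - 1*49)*(2*(-10*5*(-5))) + 36 = (-43 - 49)*(2*(-50*(-5))) + 36 = -184*250 + 36 = -92*500 + 36 = -46000 + 36 = -45964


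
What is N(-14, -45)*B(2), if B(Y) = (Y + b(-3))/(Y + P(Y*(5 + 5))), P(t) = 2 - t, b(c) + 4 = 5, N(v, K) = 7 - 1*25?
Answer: 27/8 ≈ 3.3750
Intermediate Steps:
N(v, K) = -18 (N(v, K) = 7 - 25 = -18)
b(c) = 1 (b(c) = -4 + 5 = 1)
B(Y) = (1 + Y)/(2 - 9*Y) (B(Y) = (Y + 1)/(Y + (2 - Y*(5 + 5))) = (1 + Y)/(Y + (2 - Y*10)) = (1 + Y)/(Y + (2 - 10*Y)) = (1 + Y)/(2 - 9*Y))
N(-14, -45)*B(2) = -18*(-1 - 1*2)/(-2 + 9*2) = -18*(-1 - 2)/(-2 + 18) = -18*(-3)/16 = -9*(-3)/8 = -18*(-3/16) = 27/8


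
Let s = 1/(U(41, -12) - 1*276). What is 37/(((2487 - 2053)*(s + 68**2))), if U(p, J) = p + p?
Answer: 3589/194660935 ≈ 1.8437e-5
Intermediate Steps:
U(p, J) = 2*p
s = -1/194 (s = 1/(2*41 - 1*276) = 1/(82 - 276) = 1/(-194) = -1/194 ≈ -0.0051546)
37/(((2487 - 2053)*(s + 68**2))) = 37/(((2487 - 2053)*(-1/194 + 68**2))) = 37/((434*(-1/194 + 4624))) = 37/((434*(897055/194))) = 37/(194660935/97) = 37*(97/194660935) = 3589/194660935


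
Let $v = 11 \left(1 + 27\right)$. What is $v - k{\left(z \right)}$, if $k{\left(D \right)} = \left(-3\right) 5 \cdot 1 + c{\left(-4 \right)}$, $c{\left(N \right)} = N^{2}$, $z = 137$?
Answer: $307$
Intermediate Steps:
$v = 308$ ($v = 11 \cdot 28 = 308$)
$k{\left(D \right)} = 1$ ($k{\left(D \right)} = \left(-3\right) 5 \cdot 1 + \left(-4\right)^{2} = \left(-15\right) 1 + 16 = -15 + 16 = 1$)
$v - k{\left(z \right)} = 308 - 1 = 307$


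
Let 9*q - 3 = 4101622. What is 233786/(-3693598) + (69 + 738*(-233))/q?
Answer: -667276933232/1514975389675 ≈ -0.44045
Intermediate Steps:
q = 4101625/9 (q = ⅓ + (⅑)*4101622 = ⅓ + 4101622/9 = 4101625/9 ≈ 4.5574e+5)
233786/(-3693598) + (69 + 738*(-233))/q = 233786/(-3693598) + (69 + 738*(-233))/(4101625/9) = 233786*(-1/3693598) + (69 - 171954)*(9/4101625) = -116893/1846799 - 171885*9/4101625 = -116893/1846799 - 309393/820325 = -667276933232/1514975389675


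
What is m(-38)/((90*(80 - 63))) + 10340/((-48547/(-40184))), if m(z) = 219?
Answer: 211909849531/24758970 ≈ 8558.9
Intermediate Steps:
m(-38)/((90*(80 - 63))) + 10340/((-48547/(-40184))) = 219/((90*(80 - 63))) + 10340/((-48547/(-40184))) = 219/((90*17)) + 10340/((-48547*(-1/40184))) = 219/1530 + 10340/(48547/40184) = 219*(1/1530) + 10340*(40184/48547) = 73/510 + 415502560/48547 = 211909849531/24758970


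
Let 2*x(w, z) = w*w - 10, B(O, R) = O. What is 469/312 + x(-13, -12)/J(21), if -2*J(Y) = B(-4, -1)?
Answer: 12871/312 ≈ 41.253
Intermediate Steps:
J(Y) = 2 (J(Y) = -½*(-4) = 2)
x(w, z) = -5 + w²/2 (x(w, z) = (w*w - 10)/2 = (w² - 10)/2 = (-10 + w²)/2 = -5 + w²/2)
469/312 + x(-13, -12)/J(21) = 469/312 + (-5 + (½)*(-13)²)/2 = 469*(1/312) + (-5 + (½)*169)*(½) = 469/312 + (-5 + 169/2)*(½) = 469/312 + (159/2)*(½) = 469/312 + 159/4 = 12871/312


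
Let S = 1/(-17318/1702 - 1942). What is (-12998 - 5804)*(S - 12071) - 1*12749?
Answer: 377025953377595/1661301 ≈ 2.2695e+8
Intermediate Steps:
S = -851/1661301 (S = 1/(-17318*1/1702 - 1942) = 1/(-8659/851 - 1942) = 1/(-1661301/851) = -851/1661301 ≈ -0.00051225)
(-12998 - 5804)*(S - 12071) - 1*12749 = (-12998 - 5804)*(-851/1661301 - 12071) - 1*12749 = -18802*(-20053565222/1661301) - 12749 = 377047133304044/1661301 - 12749 = 377025953377595/1661301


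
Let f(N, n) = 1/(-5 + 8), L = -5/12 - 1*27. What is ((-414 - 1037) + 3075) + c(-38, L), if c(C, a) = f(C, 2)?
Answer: 4873/3 ≈ 1624.3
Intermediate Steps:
L = -329/12 (L = -5*1/12 - 27 = -5/12 - 27 = -329/12 ≈ -27.417)
f(N, n) = 1/3
c(C, a) = 1/3
((-414 - 1037) + 3075) + c(-38, L) = ((-414 - 1037) + 3075) + 1/3 = (-1451 + 3075) + 1/3 = 1624 + 1/3 = 4873/3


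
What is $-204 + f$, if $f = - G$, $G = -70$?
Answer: $-134$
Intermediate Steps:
$f = 70$ ($f = \left(-1\right) \left(-70\right) = 70$)
$-204 + f = -204 + 70 = -134$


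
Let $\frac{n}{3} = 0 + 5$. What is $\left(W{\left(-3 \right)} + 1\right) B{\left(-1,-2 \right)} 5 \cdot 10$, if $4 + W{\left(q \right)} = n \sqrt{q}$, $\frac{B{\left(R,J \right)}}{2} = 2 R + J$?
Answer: $1200 - 6000 i \sqrt{3} \approx 1200.0 - 10392.0 i$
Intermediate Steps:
$B{\left(R,J \right)} = 2 J + 4 R$ ($B{\left(R,J \right)} = 2 \left(2 R + J\right) = 2 \left(J + 2 R\right) = 2 J + 4 R$)
$n = 15$ ($n = 3 \left(0 + 5\right) = 3 \cdot 5 = 15$)
$W{\left(q \right)} = -4 + 15 \sqrt{q}$
$\left(W{\left(-3 \right)} + 1\right) B{\left(-1,-2 \right)} 5 \cdot 10 = \left(\left(-4 + 15 \sqrt{-3}\right) + 1\right) \left(2 \left(-2\right) + 4 \left(-1\right)\right) 5 \cdot 10 = \left(\left(-4 + 15 i \sqrt{3}\right) + 1\right) \left(-4 - 4\right) 50 = \left(\left(-4 + 15 i \sqrt{3}\right) + 1\right) \left(-8\right) 50 = \left(-3 + 15 i \sqrt{3}\right) \left(-8\right) 50 = \left(24 - 120 i \sqrt{3}\right) 50 = 1200 - 6000 i \sqrt{3}$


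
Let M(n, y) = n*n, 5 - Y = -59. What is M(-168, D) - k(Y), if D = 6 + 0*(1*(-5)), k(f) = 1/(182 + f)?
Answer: 6943103/246 ≈ 28224.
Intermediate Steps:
Y = 64 (Y = 5 - 1*(-59) = 5 + 59 = 64)
D = 6 (D = 6 + 0*(-5) = 6 + 0 = 6)
M(n, y) = n²
M(-168, D) - k(Y) = (-168)² - 1/(182 + 64) = 28224 - 1/246 = 6943103/246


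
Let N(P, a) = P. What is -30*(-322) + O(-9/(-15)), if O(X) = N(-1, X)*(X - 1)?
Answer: 48302/5 ≈ 9660.4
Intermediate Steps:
O(X) = 1 - X (O(X) = -(X - 1) = -(-1 + X) = 1 - X)
-30*(-322) + O(-9/(-15)) = -30*(-322) + (1 - (-9)/(-15)) = 9660 + (1 - (-9)*(-1)/15) = 9660 + (1 - 1*⅗) = 9660 + (1 - ⅗) = 9660 + ⅖ = 48302/5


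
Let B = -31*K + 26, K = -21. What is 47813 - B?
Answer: 47136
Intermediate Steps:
B = 677 (B = -31*(-21) + 26 = 651 + 26 = 677)
47813 - B = 47813 - 1*677 = 47813 - 677 = 47136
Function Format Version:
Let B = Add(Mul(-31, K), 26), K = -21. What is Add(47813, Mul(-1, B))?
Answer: 47136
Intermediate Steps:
B = 677 (B = Add(Mul(-31, -21), 26) = Add(651, 26) = 677)
Add(47813, Mul(-1, B)) = Add(47813, Mul(-1, 677)) = Add(47813, -677) = 47136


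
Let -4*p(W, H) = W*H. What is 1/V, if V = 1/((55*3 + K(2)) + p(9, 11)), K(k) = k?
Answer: 569/4 ≈ 142.25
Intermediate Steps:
p(W, H) = -H*W/4 (p(W, H) = -W*H/4 = -H*W/4)
V = 4/569 (V = 1/((55*3 + 2) - ¼*11*9) = 1/((165 + 2) - 99/4) = 1/(167 - 99/4) = 1/(569/4) = 4/569 ≈ 0.0070299)
1/V = 1/(4/569) = 569/4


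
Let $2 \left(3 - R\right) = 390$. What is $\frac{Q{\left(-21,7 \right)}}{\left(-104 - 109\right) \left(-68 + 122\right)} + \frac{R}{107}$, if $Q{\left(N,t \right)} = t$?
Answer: $- \frac{2209133}{1230714} \approx -1.795$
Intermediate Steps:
$R = -192$ ($R = 3 - 195 = -192$)
$\frac{Q{\left(-21,7 \right)}}{\left(-104 - 109\right) \left(-68 + 122\right)} + \frac{R}{107} = \frac{7}{\left(-104 - 109\right) \left(-68 + 122\right)} - \frac{192}{107} = \frac{7}{\left(-213\right) 54} - \frac{192}{107} = \frac{7}{-11502} - \frac{192}{107} = 7 \left(- \frac{1}{11502}\right) - \frac{192}{107} = - \frac{7}{11502} - \frac{192}{107} = - \frac{2209133}{1230714}$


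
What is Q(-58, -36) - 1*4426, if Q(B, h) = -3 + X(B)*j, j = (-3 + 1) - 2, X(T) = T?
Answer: -4197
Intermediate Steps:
j = -4 (j = -2 - 2 = -4)
Q(B, h) = -3 - 4*B (Q(B, h) = -3 + B*(-4) = -3 - 4*B)
Q(-58, -36) - 1*4426 = (-3 - 4*(-58)) - 1*4426 = (-3 + 232) - 4426 = 229 - 4426 = -4197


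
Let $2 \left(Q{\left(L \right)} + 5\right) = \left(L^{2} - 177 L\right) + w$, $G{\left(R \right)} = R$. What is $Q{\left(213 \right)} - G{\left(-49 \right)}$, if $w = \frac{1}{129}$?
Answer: $\frac{1000525}{258} \approx 3878.0$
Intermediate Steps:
$w = \frac{1}{129} \approx 0.0077519$
$Q{\left(L \right)} = - \frac{1289}{258} + \frac{L^{2}}{2} - \frac{177 L}{2}$ ($Q{\left(L \right)} = -5 + \frac{\left(L^{2} - 177 L\right) + \frac{1}{129}}{2} = -5 + \frac{\frac{1}{129} + L^{2} - 177 L}{2} = -5 + \left(\frac{1}{258} + \frac{L^{2}}{2} - \frac{177 L}{2}\right) = - \frac{1289}{258} + \frac{L^{2}}{2} - \frac{177 L}{2}$)
$Q{\left(213 \right)} - G{\left(-49 \right)} = \left(- \frac{1289}{258} + \frac{213^{2}}{2} - \frac{37701}{2}\right) - -49 = \left(- \frac{1289}{258} + \frac{1}{2} \cdot 45369 - \frac{37701}{2}\right) + 49 = \left(- \frac{1289}{258} + \frac{45369}{2} - \frac{37701}{2}\right) + 49 = \frac{987883}{258} + 49 = \frac{1000525}{258}$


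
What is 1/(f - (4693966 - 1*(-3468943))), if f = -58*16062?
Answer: -1/9094505 ≈ -1.0996e-7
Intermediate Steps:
f = -931596
1/(f - (4693966 - 1*(-3468943))) = 1/(-931596 - (4693966 - 1*(-3468943))) = 1/(-931596 - (4693966 + 3468943)) = 1/(-931596 - 1*8162909) = 1/(-931596 - 8162909) = 1/(-9094505) = -1/9094505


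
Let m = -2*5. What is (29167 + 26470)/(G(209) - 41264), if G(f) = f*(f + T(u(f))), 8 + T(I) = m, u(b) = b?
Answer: -55637/1345 ≈ -41.366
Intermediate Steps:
m = -10
T(I) = -18 (T(I) = -8 - 10 = -18)
G(f) = f*(-18 + f) (G(f) = f*(f - 18) = f*(-18 + f))
(29167 + 26470)/(G(209) - 41264) = (29167 + 26470)/(209*(-18 + 209) - 41264) = 55637/(209*191 - 41264) = 55637/(39919 - 41264) = 55637/(-1345) = 55637*(-1/1345) = -55637/1345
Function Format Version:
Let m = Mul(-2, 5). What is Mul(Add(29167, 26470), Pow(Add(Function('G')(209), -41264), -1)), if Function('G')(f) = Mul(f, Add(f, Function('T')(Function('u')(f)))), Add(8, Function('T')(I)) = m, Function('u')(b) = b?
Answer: Rational(-55637, 1345) ≈ -41.366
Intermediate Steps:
m = -10
Function('T')(I) = -18 (Function('T')(I) = Add(-8, -10) = -18)
Function('G')(f) = Mul(f, Add(-18, f)) (Function('G')(f) = Mul(f, Add(f, -18)) = Mul(f, Add(-18, f)))
Mul(Add(29167, 26470), Pow(Add(Function('G')(209), -41264), -1)) = Mul(Add(29167, 26470), Pow(Add(Mul(209, Add(-18, 209)), -41264), -1)) = Mul(55637, Pow(Add(Mul(209, 191), -41264), -1)) = Mul(55637, Pow(Add(39919, -41264), -1)) = Mul(55637, Pow(-1345, -1)) = Mul(55637, Rational(-1, 1345)) = Rational(-55637, 1345)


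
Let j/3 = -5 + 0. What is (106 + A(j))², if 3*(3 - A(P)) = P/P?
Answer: 106276/9 ≈ 11808.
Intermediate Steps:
j = -15 (j = 3*(-5 + 0) = 3*(-5) = -15)
A(P) = 8/3 (A(P) = 3 - P/(3*P) = 3 - ⅓*1 = 3 - ⅓ = 8/3)
(106 + A(j))² = (106 + 8/3)² = (326/3)² = 106276/9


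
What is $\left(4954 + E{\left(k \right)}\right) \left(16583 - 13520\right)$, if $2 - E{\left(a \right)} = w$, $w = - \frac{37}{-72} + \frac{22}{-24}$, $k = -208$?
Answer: $\frac{364355081}{24} \approx 1.5181 \cdot 10^{7}$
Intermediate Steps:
$w = - \frac{29}{72}$ ($w = \left(-37\right) \left(- \frac{1}{72}\right) + 22 \left(- \frac{1}{24}\right) = \frac{37}{72} - \frac{11}{12} = - \frac{29}{72} \approx -0.40278$)
$E{\left(a \right)} = \frac{173}{72}$ ($E{\left(a \right)} = 2 - - \frac{29}{72} = 2 + \frac{29}{72} = \frac{173}{72}$)
$\left(4954 + E{\left(k \right)}\right) \left(16583 - 13520\right) = \left(4954 + \frac{173}{72}\right) \left(16583 - 13520\right) = \frac{356861}{72} \cdot 3063 = \frac{364355081}{24}$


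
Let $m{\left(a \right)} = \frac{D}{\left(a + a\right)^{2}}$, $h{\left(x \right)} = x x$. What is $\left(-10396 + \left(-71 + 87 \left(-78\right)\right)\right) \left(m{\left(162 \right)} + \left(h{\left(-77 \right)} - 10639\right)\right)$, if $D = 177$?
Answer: $\frac{11701670531}{144} \approx 8.1262 \cdot 10^{7}$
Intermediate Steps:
$h{\left(x \right)} = x^{2}$
$m{\left(a \right)} = \frac{177}{4 a^{2}}$ ($m{\left(a \right)} = \frac{177}{\left(a + a\right)^{2}} = \frac{177}{\left(2 a\right)^{2}} = \frac{177}{4 a^{2}}$)
$\left(-10396 + \left(-71 + 87 \left(-78\right)\right)\right) \left(m{\left(162 \right)} + \left(h{\left(-77 \right)} - 10639\right)\right) = \left(-10396 + \left(-71 + 87 \left(-78\right)\right)\right) \left(\frac{177}{4 \cdot 26244} + \left(\left(-77\right)^{2} - 10639\right)\right) = \left(-10396 - 6857\right) \left(\frac{177}{4} \cdot \frac{1}{26244} + \left(5929 - 10639\right)\right) = \left(-10396 - 6857\right) \left(\frac{59}{34992} - 4710\right) = \left(-17253\right) \left(- \frac{164812261}{34992}\right) = \frac{11701670531}{144}$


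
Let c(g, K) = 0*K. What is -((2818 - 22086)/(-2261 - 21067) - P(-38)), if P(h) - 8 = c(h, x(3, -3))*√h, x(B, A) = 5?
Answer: 41839/5832 ≈ 7.1740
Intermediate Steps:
c(g, K) = 0
P(h) = 8 (P(h) = 8 + 0*√h = 8 + 0 = 8)
-((2818 - 22086)/(-2261 - 21067) - P(-38)) = -((2818 - 22086)/(-2261 - 21067) - 1*8) = -(-19268/(-23328) - 8) = -(-19268*(-1/23328) - 8) = -(4817/5832 - 8) = -1*(-41839/5832) = 41839/5832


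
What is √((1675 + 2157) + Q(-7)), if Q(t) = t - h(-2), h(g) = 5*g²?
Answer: √3805 ≈ 61.685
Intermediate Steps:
Q(t) = -20 + t (Q(t) = t - 5*(-2)² = t - 5*4 = t - 1*20 = t - 20 = -20 + t)
√((1675 + 2157) + Q(-7)) = √((1675 + 2157) + (-20 - 7)) = √(3832 - 27) = √3805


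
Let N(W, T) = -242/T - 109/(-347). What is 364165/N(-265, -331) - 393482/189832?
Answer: 3970018364577707/11394950548 ≈ 3.4840e+5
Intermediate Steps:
N(W, T) = 109/347 - 242/T (N(W, T) = -242/T - 109*(-1/347) = -242/T + 109/347 = 109/347 - 242/T)
364165/N(-265, -331) - 393482/189832 = 364165/(109/347 - 242/(-331)) - 393482/189832 = 364165/(109/347 - 242*(-1/331)) - 393482*1/189832 = 364165/(109/347 + 242/331) - 196741/94916 = 364165/(120053/114857) - 196741/94916 = 364165*(114857/120053) - 196741/94916 = 41826899405/120053 - 196741/94916 = 3970018364577707/11394950548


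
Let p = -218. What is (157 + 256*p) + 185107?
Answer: 129456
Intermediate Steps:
(157 + 256*p) + 185107 = (157 + 256*(-218)) + 185107 = (157 - 55808) + 185107 = -55651 + 185107 = 129456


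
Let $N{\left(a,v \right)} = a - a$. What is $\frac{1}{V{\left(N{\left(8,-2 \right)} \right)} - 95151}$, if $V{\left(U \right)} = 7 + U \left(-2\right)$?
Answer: $- \frac{1}{95144} \approx -1.051 \cdot 10^{-5}$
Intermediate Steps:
$N{\left(a,v \right)} = 0$
$V{\left(U \right)} = 7 - 2 U$
$\frac{1}{V{\left(N{\left(8,-2 \right)} \right)} - 95151} = \frac{1}{\left(7 - 0\right) - 95151} = \frac{1}{\left(7 + 0\right) - 95151} = \frac{1}{7 - 95151} = \frac{1}{-95144} = - \frac{1}{95144}$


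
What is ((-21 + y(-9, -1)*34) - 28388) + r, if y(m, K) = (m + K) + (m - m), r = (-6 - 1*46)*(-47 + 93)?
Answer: -31141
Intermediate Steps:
r = -2392 (r = (-6 - 46)*46 = -52*46 = -2392)
y(m, K) = K + m (y(m, K) = (K + m) + 0 = K + m)
((-21 + y(-9, -1)*34) - 28388) + r = ((-21 + (-1 - 9)*34) - 28388) - 2392 = ((-21 - 10*34) - 28388) - 2392 = ((-21 - 340) - 28388) - 2392 = (-361 - 28388) - 2392 = -28749 - 2392 = -31141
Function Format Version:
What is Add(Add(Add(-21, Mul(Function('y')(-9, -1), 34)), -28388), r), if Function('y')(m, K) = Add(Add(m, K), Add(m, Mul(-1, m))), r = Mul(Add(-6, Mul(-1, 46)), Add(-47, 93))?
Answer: -31141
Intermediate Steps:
r = -2392 (r = Mul(Add(-6, -46), 46) = Mul(-52, 46) = -2392)
Function('y')(m, K) = Add(K, m) (Function('y')(m, K) = Add(Add(K, m), 0) = Add(K, m))
Add(Add(Add(-21, Mul(Function('y')(-9, -1), 34)), -28388), r) = Add(Add(Add(-21, Mul(Add(-1, -9), 34)), -28388), -2392) = Add(Add(Add(-21, Mul(-10, 34)), -28388), -2392) = Add(Add(Add(-21, -340), -28388), -2392) = Add(Add(-361, -28388), -2392) = Add(-28749, -2392) = -31141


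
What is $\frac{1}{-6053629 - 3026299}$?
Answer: $- \frac{1}{9079928} \approx -1.1013 \cdot 10^{-7}$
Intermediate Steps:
$\frac{1}{-6053629 - 3026299} = \frac{1}{-9079928} = - \frac{1}{9079928}$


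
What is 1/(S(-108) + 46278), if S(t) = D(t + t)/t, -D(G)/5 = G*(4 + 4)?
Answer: 1/46198 ≈ 2.1646e-5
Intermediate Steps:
D(G) = -40*G (D(G) = -5*G*(4 + 4) = -5*G*8 = -40*G)
S(t) = -80 (S(t) = (-40*(t + t))/t = (-80*t)/t = -80)
1/(S(-108) + 46278) = 1/(-80 + 46278) = 1/46198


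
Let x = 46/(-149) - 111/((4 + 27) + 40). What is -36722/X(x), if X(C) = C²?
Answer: -4109751480002/392238025 ≈ -10478.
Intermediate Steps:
x = -19805/10579 (x = 46*(-1/149) - 111/(31 + 40) = -46/149 - 111/71 = -19805/10579 ≈ -1.8721)
-36722/X(x) = -36722/((-19805/10579)²) = -36722/392238025/111915241 = -36722*111915241/392238025 = -4109751480002/392238025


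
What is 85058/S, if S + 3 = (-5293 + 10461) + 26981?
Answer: 42529/16073 ≈ 2.6460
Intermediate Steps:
S = 32146 (S = -3 + ((-5293 + 10461) + 26981) = -3 + (5168 + 26981) = -3 + 32149 = 32146)
85058/S = 85058/32146 = 85058*(1/32146) = 42529/16073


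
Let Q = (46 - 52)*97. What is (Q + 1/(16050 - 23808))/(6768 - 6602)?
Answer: -4515157/1287828 ≈ -3.5060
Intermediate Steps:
Q = -582 (Q = -6*97 = -582)
(Q + 1/(16050 - 23808))/(6768 - 6602) = (-582 + 1/(16050 - 23808))/(6768 - 6602) = (-582 + 1/(-7758))/166 = (-582 - 1/7758)*(1/166) = -4515157/7758*1/166 = -4515157/1287828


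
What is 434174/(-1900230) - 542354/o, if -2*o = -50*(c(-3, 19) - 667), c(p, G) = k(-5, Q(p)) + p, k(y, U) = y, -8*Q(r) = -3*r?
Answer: 34109021839/1068879375 ≈ 31.911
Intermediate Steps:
Q(r) = 3*r/8 (Q(r) = -(-3)*r/8 = 3*r/8)
c(p, G) = -5 + p
o = -16875 (o = -(-25)*((-5 - 3) - 667) = -(-25)*(-8 - 667) = -(-25)*(-675) = -½*33750 = -16875)
434174/(-1900230) - 542354/o = 434174/(-1900230) - 542354/(-16875) = 434174*(-1/1900230) - 542354*(-1/16875) = -217087/950115 + 542354/16875 = 34109021839/1068879375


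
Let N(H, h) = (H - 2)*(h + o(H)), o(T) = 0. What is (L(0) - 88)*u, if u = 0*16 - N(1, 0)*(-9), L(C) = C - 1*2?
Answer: 0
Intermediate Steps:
L(C) = -2 + C (L(C) = C - 2 = -2 + C)
N(H, h) = h*(-2 + H) (N(H, h) = (H - 2)*(h + 0) = (-2 + H)*h = h*(-2 + H))
u = 0 (u = 0*16 - 0*(-2 + 1)*(-9) = 0 - 0*(-1)*(-9) = 0 - 0*(-9) = 0 - 1*0 = 0 + 0 = 0)
(L(0) - 88)*u = ((-2 + 0) - 88)*0 = (-2 - 88)*0 = -90*0 = 0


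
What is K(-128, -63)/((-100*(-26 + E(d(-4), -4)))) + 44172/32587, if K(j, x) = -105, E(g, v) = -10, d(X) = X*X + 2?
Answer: 10373171/7820880 ≈ 1.3263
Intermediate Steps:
d(X) = 2 + X² (d(X) = X² + 2 = 2 + X²)
K(-128, -63)/((-100*(-26 + E(d(-4), -4)))) + 44172/32587 = -105*(-1/(100*(-26 - 10))) + 44172/32587 = -105/((-100*(-36))) + 44172*(1/32587) = -105/3600 + 44172/32587 = -105*1/3600 + 44172/32587 = -7/240 + 44172/32587 = 10373171/7820880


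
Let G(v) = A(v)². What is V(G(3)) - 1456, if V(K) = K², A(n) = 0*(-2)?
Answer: -1456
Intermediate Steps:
A(n) = 0
G(v) = 0 (G(v) = 0² = 0)
V(G(3)) - 1456 = 0² - 1456 = 0 - 1456 = -1456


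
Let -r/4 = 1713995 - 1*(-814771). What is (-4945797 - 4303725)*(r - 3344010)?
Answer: 124490001062628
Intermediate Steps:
r = -10115064 (r = -4*(1713995 - 1*(-814771)) = -4*(1713995 + 814771) = -4*2528766 = -10115064)
(-4945797 - 4303725)*(r - 3344010) = (-4945797 - 4303725)*(-10115064 - 3344010) = -9249522*(-13459074) = 124490001062628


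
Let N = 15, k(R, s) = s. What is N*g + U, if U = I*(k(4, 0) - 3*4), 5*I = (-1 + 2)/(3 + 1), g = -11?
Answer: -828/5 ≈ -165.60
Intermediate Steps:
I = 1/20 (I = ((-1 + 2)/(3 + 1))/5 = (1/4)/5 = (1*(1/4))/5 = (1/5)*(1/4) = 1/20 ≈ 0.050000)
U = -3/5 (U = (0 - 3*4)/20 = (0 - 12)/20 = (1/20)*(-12) = -3/5 ≈ -0.60000)
N*g + U = 15*(-11) - 3/5 = -165 - 3/5 = -828/5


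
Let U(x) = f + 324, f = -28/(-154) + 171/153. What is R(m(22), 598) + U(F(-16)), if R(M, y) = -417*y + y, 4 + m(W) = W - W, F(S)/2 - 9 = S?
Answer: -46458785/187 ≈ -2.4844e+5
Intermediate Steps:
F(S) = 18 + 2*S
f = 243/187 (f = -28*(-1/154) + 171*(1/153) = 2/11 + 19/17 = 243/187 ≈ 1.2995)
m(W) = -4 (m(W) = -4 + (W - W) = -4 + 0 = -4)
R(M, y) = -416*y
U(x) = 60831/187 (U(x) = 243/187 + 324 = 60831/187)
R(m(22), 598) + U(F(-16)) = -416*598 + 60831/187 = -248768 + 60831/187 = -46458785/187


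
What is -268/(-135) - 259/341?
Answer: 56423/46035 ≈ 1.2257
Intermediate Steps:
-268/(-135) - 259/341 = -268*(-1/135) - 259*1/341 = 268/135 - 259/341 = 56423/46035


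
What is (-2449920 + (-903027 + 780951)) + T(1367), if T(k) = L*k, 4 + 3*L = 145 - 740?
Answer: -8534821/3 ≈ -2.8449e+6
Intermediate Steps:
L = -599/3 (L = -4/3 + (145 - 740)/3 = -4/3 + (1/3)*(-595) = -4/3 - 595/3 = -599/3 ≈ -199.67)
T(k) = -599*k/3
(-2449920 + (-903027 + 780951)) + T(1367) = (-2449920 + (-903027 + 780951)) - 599/3*1367 = (-2449920 - 122076) - 818833/3 = -2571996 - 818833/3 = -8534821/3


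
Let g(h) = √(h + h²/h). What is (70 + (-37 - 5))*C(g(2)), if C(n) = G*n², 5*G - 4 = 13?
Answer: 1904/5 ≈ 380.80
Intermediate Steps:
G = 17/5 (G = ⅘ + (⅕)*13 = ⅘ + 13/5 = 17/5 ≈ 3.4000)
g(h) = √2*√h (g(h) = √(h + h) = √(2*h) = √2*√h)
C(n) = 17*n²/5
(70 + (-37 - 5))*C(g(2)) = (70 + (-37 - 5))*(17*(√2*√2)²/5) = (70 - 42)*((17/5)*2²) = 28*((17/5)*4) = 28*(68/5) = 1904/5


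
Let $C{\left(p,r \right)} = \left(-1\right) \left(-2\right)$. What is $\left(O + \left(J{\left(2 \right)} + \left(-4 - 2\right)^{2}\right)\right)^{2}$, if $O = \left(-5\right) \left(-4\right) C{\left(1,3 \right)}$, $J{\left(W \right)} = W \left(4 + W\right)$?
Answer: $7744$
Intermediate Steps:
$C{\left(p,r \right)} = 2$
$O = 40$ ($O = \left(-5\right) \left(-4\right) 2 = 20 \cdot 2 = 40$)
$\left(O + \left(J{\left(2 \right)} + \left(-4 - 2\right)^{2}\right)\right)^{2} = \left(40 + \left(2 \left(4 + 2\right) + \left(-4 - 2\right)^{2}\right)\right)^{2} = \left(40 + \left(2 \cdot 6 + \left(-6\right)^{2}\right)\right)^{2} = \left(40 + \left(12 + 36\right)\right)^{2} = \left(40 + 48\right)^{2} = 88^{2} = 7744$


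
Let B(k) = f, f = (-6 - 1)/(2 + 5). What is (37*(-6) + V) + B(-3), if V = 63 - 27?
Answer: -187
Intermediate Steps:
f = -1 (f = -7/7 = -7*1/7 = -1)
B(k) = -1
V = 36
(37*(-6) + V) + B(-3) = (37*(-6) + 36) - 1 = (-222 + 36) - 1 = -186 - 1 = -187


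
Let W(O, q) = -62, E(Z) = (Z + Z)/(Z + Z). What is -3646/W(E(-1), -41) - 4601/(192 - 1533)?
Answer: 2587274/41571 ≈ 62.237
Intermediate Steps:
E(Z) = 1 (E(Z) = (2*Z)/((2*Z)) = (2*Z)*(1/(2*Z)) = 1)
-3646/W(E(-1), -41) - 4601/(192 - 1533) = -3646/(-62) - 4601/(192 - 1533) = -3646*(-1/62) - 4601/(-1341) = 1823/31 - 4601*(-1/1341) = 1823/31 + 4601/1341 = 2587274/41571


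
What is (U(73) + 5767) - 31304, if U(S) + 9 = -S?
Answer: -25619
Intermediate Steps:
U(S) = -9 - S
(U(73) + 5767) - 31304 = ((-9 - 1*73) + 5767) - 31304 = ((-9 - 73) + 5767) - 31304 = (-82 + 5767) - 31304 = 5685 - 31304 = -25619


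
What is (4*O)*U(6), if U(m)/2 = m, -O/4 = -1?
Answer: 192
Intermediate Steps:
O = 4 (O = -4*(-1) = 4)
U(m) = 2*m
(4*O)*U(6) = (4*4)*(2*6) = 16*12 = 192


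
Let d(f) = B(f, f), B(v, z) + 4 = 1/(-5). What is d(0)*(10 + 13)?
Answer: -483/5 ≈ -96.600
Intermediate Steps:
B(v, z) = -21/5 (B(v, z) = -4 + 1/(-5) = -4 - 1/5 = -21/5)
d(f) = -21/5
d(0)*(10 + 13) = -21*(10 + 13)/5 = -21/5*23 = -483/5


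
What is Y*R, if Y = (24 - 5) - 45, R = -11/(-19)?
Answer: -286/19 ≈ -15.053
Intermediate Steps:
R = 11/19 (R = -11*(-1/19) = 11/19 ≈ 0.57895)
Y = -26 (Y = 19 - 45 = -26)
Y*R = -26*11/19 = -286/19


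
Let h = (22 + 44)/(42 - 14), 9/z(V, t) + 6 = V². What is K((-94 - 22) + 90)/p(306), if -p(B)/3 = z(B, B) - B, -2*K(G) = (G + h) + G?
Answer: 10845475/401110794 ≈ 0.027039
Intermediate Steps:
z(V, t) = 9/(-6 + V²)
h = 33/14 (h = 66/28 = 66*(1/28) = 33/14 ≈ 2.3571)
K(G) = -33/28 - G (K(G) = -((G + 33/14) + G)/2 = -((33/14 + G) + G)/2 = -(33/14 + 2*G)/2 = -33/28 - G)
p(B) = -27/(-6 + B²) + 3*B (p(B) = -3*(9/(-6 + B²) - B) = -3*(-B + 9/(-6 + B²)) = -27/(-6 + B²) + 3*B)
K((-94 - 22) + 90)/p(306) = (-33/28 - ((-94 - 22) + 90))/((3*(-9 + 306*(-6 + 306²))/(-6 + 306²))) = (-33/28 - (-116 + 90))/((3*(-9 + 306*(-6 + 93636))/(-6 + 93636))) = (-33/28 - 1*(-26))/((3*(-9 + 306*93630)/93630)) = (-33/28 + 26)/((3*(1/93630)*(-9 + 28650780))) = 695/(28*((3*(1/93630)*28650771))) = 695/(28*(28650771/31210)) = (695/28)*(31210/28650771) = 10845475/401110794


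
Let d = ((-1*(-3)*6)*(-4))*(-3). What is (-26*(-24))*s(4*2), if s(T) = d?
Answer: 134784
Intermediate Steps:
d = 216 (d = ((3*6)*(-4))*(-3) = (18*(-4))*(-3) = -72*(-3) = 216)
s(T) = 216
(-26*(-24))*s(4*2) = -26*(-24)*216 = 624*216 = 134784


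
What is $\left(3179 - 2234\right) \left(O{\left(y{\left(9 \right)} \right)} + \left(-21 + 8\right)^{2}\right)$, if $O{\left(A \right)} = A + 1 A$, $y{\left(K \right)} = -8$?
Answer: $144585$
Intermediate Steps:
$O{\left(A \right)} = 2 A$ ($O{\left(A \right)} = A + A = 2 A$)
$\left(3179 - 2234\right) \left(O{\left(y{\left(9 \right)} \right)} + \left(-21 + 8\right)^{2}\right) = \left(3179 - 2234\right) \left(2 \left(-8\right) + \left(-21 + 8\right)^{2}\right) = 945 \left(-16 + \left(-13\right)^{2}\right) = 945 \left(-16 + 169\right) = 945 \cdot 153 = 144585$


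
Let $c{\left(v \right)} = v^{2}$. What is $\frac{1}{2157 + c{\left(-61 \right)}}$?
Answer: $\frac{1}{5878} \approx 0.00017013$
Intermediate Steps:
$\frac{1}{2157 + c{\left(-61 \right)}} = \frac{1}{2157 + \left(-61\right)^{2}} = \frac{1}{2157 + 3721} = \frac{1}{5878}$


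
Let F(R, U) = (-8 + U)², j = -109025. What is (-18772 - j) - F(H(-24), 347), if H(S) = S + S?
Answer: -24668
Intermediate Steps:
H(S) = 2*S
(-18772 - j) - F(H(-24), 347) = (-18772 - 1*(-109025)) - (-8 + 347)² = (-18772 + 109025) - 1*339² = 90253 - 1*114921 = 90253 - 114921 = -24668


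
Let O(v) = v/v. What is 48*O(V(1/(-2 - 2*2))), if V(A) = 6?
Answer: 48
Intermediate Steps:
O(v) = 1
48*O(V(1/(-2 - 2*2))) = 48*1 = 48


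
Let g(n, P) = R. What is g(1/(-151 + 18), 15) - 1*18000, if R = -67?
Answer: -18067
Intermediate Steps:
g(n, P) = -67
g(1/(-151 + 18), 15) - 1*18000 = -67 - 1*18000 = -67 - 18000 = -18067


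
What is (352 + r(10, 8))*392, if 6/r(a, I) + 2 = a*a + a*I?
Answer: 12281752/89 ≈ 1.3800e+5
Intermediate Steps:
r(a, I) = 6/(-2 + a² + I*a) (r(a, I) = 6/(-2 + (a*a + a*I)) = 6/(-2 + (a² + I*a)) = 6/(-2 + a² + I*a))
(352 + r(10, 8))*392 = (352 + 6/(-2 + 10² + 8*10))*392 = (352 + 6/(-2 + 100 + 80))*392 = (352 + 6/178)*392 = (352 + 6*(1/178))*392 = (352 + 3/89)*392 = (31331/89)*392 = 12281752/89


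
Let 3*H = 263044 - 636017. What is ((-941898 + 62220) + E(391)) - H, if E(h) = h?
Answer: -2264888/3 ≈ -7.5496e+5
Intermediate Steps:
H = -372973/3 (H = (263044 - 636017)/3 = (⅓)*(-372973) = -372973/3 ≈ -1.2432e+5)
((-941898 + 62220) + E(391)) - H = ((-941898 + 62220) + 391) - 1*(-372973/3) = (-879678 + 391) + 372973/3 = -879287 + 372973/3 = -2264888/3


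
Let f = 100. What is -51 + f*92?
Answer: 9149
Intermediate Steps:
-51 + f*92 = -51 + 100*92 = -51 + 9200 = 9149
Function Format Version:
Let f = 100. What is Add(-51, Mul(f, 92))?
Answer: 9149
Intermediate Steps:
Add(-51, Mul(f, 92)) = Add(-51, Mul(100, 92)) = Add(-51, 9200) = 9149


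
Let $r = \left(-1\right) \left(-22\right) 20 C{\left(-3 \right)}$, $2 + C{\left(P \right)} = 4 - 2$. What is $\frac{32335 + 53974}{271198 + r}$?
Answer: $\frac{86309}{271198} \approx 0.31825$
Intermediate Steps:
$C{\left(P \right)} = 0$ ($C{\left(P \right)} = -2 + \left(4 - 2\right) = -2 + 2 = 0$)
$r = 0$ ($r = \left(-1\right) \left(-22\right) 20 \cdot 0 = 22 \cdot 20 \cdot 0 = 440 \cdot 0 = 0$)
$\frac{32335 + 53974}{271198 + r} = \frac{32335 + 53974}{271198 + 0} = \frac{86309}{271198}$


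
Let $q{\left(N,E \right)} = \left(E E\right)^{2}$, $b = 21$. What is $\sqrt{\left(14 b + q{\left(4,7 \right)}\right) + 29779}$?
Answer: $\sqrt{32474} \approx 180.21$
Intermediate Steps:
$q{\left(N,E \right)} = E^{4}$ ($q{\left(N,E \right)} = \left(E^{2}\right)^{2} = E^{4}$)
$\sqrt{\left(14 b + q{\left(4,7 \right)}\right) + 29779} = \sqrt{\left(14 \cdot 21 + 7^{4}\right) + 29779} = \sqrt{\left(294 + 2401\right) + 29779} = \sqrt{2695 + 29779} = \sqrt{32474}$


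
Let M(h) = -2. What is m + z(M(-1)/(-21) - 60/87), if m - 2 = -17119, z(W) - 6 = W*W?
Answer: -6346013747/370881 ≈ -17111.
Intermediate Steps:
z(W) = 6 + W**2 (z(W) = 6 + W*W = 6 + W**2)
m = -17117 (m = 2 - 17119 = -17117)
m + z(M(-1)/(-21) - 60/87) = -17117 + (6 + (-2/(-21) - 60/87)**2) = -17117 + (6 + (-2*(-1/21) - 60*1/87)**2) = -17117 + (6 + (2/21 - 20/29)**2) = -17117 + (6 + (-362/609)**2) = -17117 + (6 + 131044/370881) = -17117 + 2356330/370881 = -6346013747/370881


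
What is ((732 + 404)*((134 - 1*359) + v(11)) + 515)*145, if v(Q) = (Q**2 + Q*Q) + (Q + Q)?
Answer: 6498755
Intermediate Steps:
v(Q) = 2*Q + 2*Q**2 (v(Q) = (Q**2 + Q**2) + 2*Q = 2*Q**2 + 2*Q = 2*Q + 2*Q**2)
((732 + 404)*((134 - 1*359) + v(11)) + 515)*145 = ((732 + 404)*((134 - 1*359) + 2*11*(1 + 11)) + 515)*145 = (1136*((134 - 359) + 2*11*12) + 515)*145 = (1136*(-225 + 264) + 515)*145 = (1136*39 + 515)*145 = (44304 + 515)*145 = 44819*145 = 6498755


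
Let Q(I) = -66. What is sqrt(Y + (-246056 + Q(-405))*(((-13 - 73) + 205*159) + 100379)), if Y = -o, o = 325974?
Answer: 3*I*sqrt(3634109590) ≈ 1.8085e+5*I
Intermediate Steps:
Y = -325974 (Y = -1*325974 = -325974)
sqrt(Y + (-246056 + Q(-405))*(((-13 - 73) + 205*159) + 100379)) = sqrt(-325974 + (-246056 - 66)*(((-13 - 73) + 205*159) + 100379)) = sqrt(-325974 - 246122*((-86 + 32595) + 100379)) = sqrt(-325974 - 246122*(32509 + 100379)) = sqrt(-325974 - 246122*132888) = sqrt(-325974 - 32706660336) = sqrt(-32706986310) = 3*I*sqrt(3634109590)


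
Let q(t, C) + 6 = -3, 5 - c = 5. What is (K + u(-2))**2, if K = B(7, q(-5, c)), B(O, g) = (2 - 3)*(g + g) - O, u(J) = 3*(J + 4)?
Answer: 289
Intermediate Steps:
c = 0 (c = 5 - 1*5 = 5 - 5 = 0)
q(t, C) = -9 (q(t, C) = -6 - 3 = -9)
u(J) = 12 + 3*J (u(J) = 3*(4 + J) = 12 + 3*J)
B(O, g) = -O - 2*g (B(O, g) = -2*g - O = -O - 2*g)
K = 11 (K = -1*7 - 2*(-9) = -7 + 18 = 11)
(K + u(-2))**2 = (11 + (12 + 3*(-2)))**2 = (11 + (12 - 6))**2 = (11 + 6)**2 = 17**2 = 289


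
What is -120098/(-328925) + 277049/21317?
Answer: 93688471391/7011694225 ≈ 13.362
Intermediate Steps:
-120098/(-328925) + 277049/21317 = -120098*(-1/328925) + 277049*(1/21317) = 120098/328925 + 277049/21317 = 93688471391/7011694225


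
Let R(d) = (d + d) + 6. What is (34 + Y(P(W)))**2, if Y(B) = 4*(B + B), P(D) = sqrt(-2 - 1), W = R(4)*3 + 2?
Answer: 964 + 544*I*sqrt(3) ≈ 964.0 + 942.24*I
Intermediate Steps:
R(d) = 6 + 2*d (R(d) = 2*d + 6 = 6 + 2*d)
W = 44 (W = (6 + 2*4)*3 + 2 = (6 + 8)*3 + 2 = 14*3 + 2 = 42 + 2 = 44)
P(D) = I*sqrt(3) (P(D) = sqrt(-3) = I*sqrt(3))
Y(B) = 8*B (Y(B) = 4*(2*B) = 8*B)
(34 + Y(P(W)))**2 = (34 + 8*(I*sqrt(3)))**2 = (34 + 8*I*sqrt(3))**2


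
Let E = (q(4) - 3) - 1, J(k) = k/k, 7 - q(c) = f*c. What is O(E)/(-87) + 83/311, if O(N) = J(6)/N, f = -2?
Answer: 79120/297627 ≈ 0.26584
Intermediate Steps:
q(c) = 7 + 2*c (q(c) = 7 - (-2)*c = 7 + 2*c)
J(k) = 1
E = 11 (E = ((7 + 2*4) - 3) - 1 = ((7 + 8) - 3) - 1 = (15 - 3) - 1 = 12 - 1 = 11)
O(N) = 1/N
O(E)/(-87) + 83/311 = 1/(11*(-87)) + 83/311 = (1/11)*(-1/87) + 83*(1/311) = -1/957 + 83/311 = 79120/297627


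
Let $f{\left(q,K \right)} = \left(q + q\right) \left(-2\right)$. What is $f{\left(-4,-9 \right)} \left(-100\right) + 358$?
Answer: $-1242$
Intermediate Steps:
$f{\left(q,K \right)} = - 4 q$ ($f{\left(q,K \right)} = 2 q \left(-2\right) = - 4 q$)
$f{\left(-4,-9 \right)} \left(-100\right) + 358 = \left(-4\right) \left(-4\right) \left(-100\right) + 358 = 16 \left(-100\right) + 358 = -1600 + 358 = -1242$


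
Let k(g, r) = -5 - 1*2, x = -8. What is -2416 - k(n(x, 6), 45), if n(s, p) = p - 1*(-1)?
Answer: -2409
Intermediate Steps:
n(s, p) = 1 + p (n(s, p) = p + 1 = 1 + p)
k(g, r) = -7 (k(g, r) = -5 - 2 = -7)
-2416 - k(n(x, 6), 45) = -2416 - 1*(-7) = -2416 + 7 = -2409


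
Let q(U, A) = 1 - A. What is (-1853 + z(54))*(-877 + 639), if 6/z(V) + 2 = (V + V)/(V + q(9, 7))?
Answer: 435302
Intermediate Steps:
z(V) = 6/(-2 + 2*V/(-6 + V)) (z(V) = 6/(-2 + (V + V)/(V + (1 - 1*7))) = 6/(-2 + (2*V)/(V + (1 - 7))) = 6/(-2 + (2*V)/(V - 6)) = 6/(-2 + (2*V)/(-6 + V)) = 6/(-2 + 2*V/(-6 + V)))
(-1853 + z(54))*(-877 + 639) = (-1853 + (-3 + (½)*54))*(-877 + 639) = (-1853 + (-3 + 27))*(-238) = (-1853 + 24)*(-238) = -1829*(-238) = 435302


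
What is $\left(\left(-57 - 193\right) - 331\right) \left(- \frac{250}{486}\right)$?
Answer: $\frac{72625}{243} \approx 298.87$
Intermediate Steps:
$\left(\left(-57 - 193\right) - 331\right) \left(- \frac{250}{486}\right) = \left(\left(-57 - 193\right) - 331\right) \left(\left(-250\right) \frac{1}{486}\right) = \left(-250 - 331\right) \left(- \frac{125}{243}\right) = \left(-581\right) \left(- \frac{125}{243}\right) = \frac{72625}{243}$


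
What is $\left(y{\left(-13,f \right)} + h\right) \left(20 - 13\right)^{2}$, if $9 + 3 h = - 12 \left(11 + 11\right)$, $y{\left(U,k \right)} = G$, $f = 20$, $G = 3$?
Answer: $-4312$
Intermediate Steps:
$y{\left(U,k \right)} = 3$
$h = -91$ ($h = -3 + \frac{\left(-12\right) \left(11 + 11\right)}{3} = -3 + \frac{\left(-12\right) 22}{3} = -3 + \frac{1}{3} \left(-264\right) = -3 - 88 = -91$)
$\left(y{\left(-13,f \right)} + h\right) \left(20 - 13\right)^{2} = \left(3 - 91\right) \left(20 - 13\right)^{2} = - 88 \cdot 7^{2} = \left(-88\right) 49 = -4312$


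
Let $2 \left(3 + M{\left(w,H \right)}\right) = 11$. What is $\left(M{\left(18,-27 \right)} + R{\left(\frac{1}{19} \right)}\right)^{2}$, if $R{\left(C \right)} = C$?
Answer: $\frac{9409}{1444} \approx 6.5159$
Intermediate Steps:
$M{\left(w,H \right)} = \frac{5}{2}$ ($M{\left(w,H \right)} = -3 + \frac{1}{2} \cdot 11 = -3 + \frac{11}{2} = \frac{5}{2}$)
$\left(M{\left(18,-27 \right)} + R{\left(\frac{1}{19} \right)}\right)^{2} = \left(\frac{5}{2} + \frac{1}{19}\right)^{2} = \left(\frac{97}{38}\right)^{2} = \frac{9409}{1444}$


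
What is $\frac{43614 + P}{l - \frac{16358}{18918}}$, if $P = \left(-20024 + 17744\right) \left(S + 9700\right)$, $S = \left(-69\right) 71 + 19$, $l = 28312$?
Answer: $- \frac{103538081574}{267795029} \approx -386.63$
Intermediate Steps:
$S = -4880$ ($S = -4899 + 19 = -4880$)
$P = -10989600$ ($P = \left(-20024 + 17744\right) \left(-4880 + 9700\right) = \left(-2280\right) 4820 = -10989600$)
$\frac{43614 + P}{l - \frac{16358}{18918}} = \frac{43614 - 10989600}{28312 - \frac{16358}{18918}} = - \frac{10945986}{28312 - \frac{8179}{9459}} = - \frac{10945986}{\frac{267795029}{9459}} = \left(-10945986\right) \frac{9459}{267795029} = - \frac{103538081574}{267795029}$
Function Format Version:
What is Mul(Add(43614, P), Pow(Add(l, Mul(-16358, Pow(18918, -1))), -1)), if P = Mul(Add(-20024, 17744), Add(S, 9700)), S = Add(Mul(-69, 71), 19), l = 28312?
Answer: Rational(-103538081574, 267795029) ≈ -386.63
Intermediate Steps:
S = -4880 (S = Add(-4899, 19) = -4880)
P = -10989600 (P = Mul(Add(-20024, 17744), Add(-4880, 9700)) = Mul(-2280, 4820) = -10989600)
Mul(Add(43614, P), Pow(Add(l, Mul(-16358, Pow(18918, -1))), -1)) = Mul(Add(43614, -10989600), Pow(Add(28312, Mul(-16358, Pow(18918, -1))), -1)) = Mul(-10945986, Pow(Add(28312, Mul(-16358, Rational(1, 18918))), -1)) = Mul(-10945986, Pow(Add(28312, Rational(-8179, 9459)), -1)) = Mul(-10945986, Pow(Rational(267795029, 9459), -1)) = Mul(-10945986, Rational(9459, 267795029)) = Rational(-103538081574, 267795029)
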